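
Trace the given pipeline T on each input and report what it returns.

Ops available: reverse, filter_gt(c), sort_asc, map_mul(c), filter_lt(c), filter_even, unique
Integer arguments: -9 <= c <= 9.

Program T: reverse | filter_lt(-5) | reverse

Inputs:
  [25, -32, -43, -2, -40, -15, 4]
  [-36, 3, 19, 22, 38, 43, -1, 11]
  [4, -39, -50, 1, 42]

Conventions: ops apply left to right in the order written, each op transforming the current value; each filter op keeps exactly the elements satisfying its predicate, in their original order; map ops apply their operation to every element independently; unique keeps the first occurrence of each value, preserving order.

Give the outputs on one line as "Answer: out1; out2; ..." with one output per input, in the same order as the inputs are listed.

[-32, -43, -40, -15]; [-36]; [-39, -50]

Execution, op by op:
  [25, -32, -43, -2, -40, -15, 4] -> [4, -15, -40, -2, -43, -32, 25] -> [-15, -40, -43, -32] -> [-32, -43, -40, -15]
  [-36, 3, 19, 22, 38, 43, -1, 11] -> [11, -1, 43, 38, 22, 19, 3, -36] -> [-36] -> [-36]
  [4, -39, -50, 1, 42] -> [42, 1, -50, -39, 4] -> [-50, -39] -> [-39, -50]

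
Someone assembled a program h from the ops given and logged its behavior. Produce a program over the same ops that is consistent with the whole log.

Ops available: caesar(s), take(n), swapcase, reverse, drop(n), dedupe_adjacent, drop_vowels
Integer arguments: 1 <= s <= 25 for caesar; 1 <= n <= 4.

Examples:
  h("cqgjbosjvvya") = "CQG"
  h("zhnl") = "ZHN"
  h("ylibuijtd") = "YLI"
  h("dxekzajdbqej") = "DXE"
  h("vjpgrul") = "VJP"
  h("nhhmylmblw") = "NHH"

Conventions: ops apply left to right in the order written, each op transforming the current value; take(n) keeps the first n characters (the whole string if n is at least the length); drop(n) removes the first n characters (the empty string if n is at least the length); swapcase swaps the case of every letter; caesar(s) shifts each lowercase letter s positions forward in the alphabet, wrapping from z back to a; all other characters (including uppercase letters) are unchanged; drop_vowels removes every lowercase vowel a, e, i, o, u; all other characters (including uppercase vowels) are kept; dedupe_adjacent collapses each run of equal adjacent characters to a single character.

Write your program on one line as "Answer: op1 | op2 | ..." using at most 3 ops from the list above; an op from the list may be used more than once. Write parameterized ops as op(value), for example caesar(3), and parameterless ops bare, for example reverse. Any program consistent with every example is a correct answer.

take(3) | swapcase

Check, running the answer program on each example:
  "cqgjbosjvvya" -> "cqg" -> "CQG"
  "zhnl" -> "zhn" -> "ZHN"
  "ylibuijtd" -> "yli" -> "YLI"
  "dxekzajdbqej" -> "dxe" -> "DXE"
  "vjpgrul" -> "vjp" -> "VJP"
  "nhhmylmblw" -> "nhh" -> "NHH"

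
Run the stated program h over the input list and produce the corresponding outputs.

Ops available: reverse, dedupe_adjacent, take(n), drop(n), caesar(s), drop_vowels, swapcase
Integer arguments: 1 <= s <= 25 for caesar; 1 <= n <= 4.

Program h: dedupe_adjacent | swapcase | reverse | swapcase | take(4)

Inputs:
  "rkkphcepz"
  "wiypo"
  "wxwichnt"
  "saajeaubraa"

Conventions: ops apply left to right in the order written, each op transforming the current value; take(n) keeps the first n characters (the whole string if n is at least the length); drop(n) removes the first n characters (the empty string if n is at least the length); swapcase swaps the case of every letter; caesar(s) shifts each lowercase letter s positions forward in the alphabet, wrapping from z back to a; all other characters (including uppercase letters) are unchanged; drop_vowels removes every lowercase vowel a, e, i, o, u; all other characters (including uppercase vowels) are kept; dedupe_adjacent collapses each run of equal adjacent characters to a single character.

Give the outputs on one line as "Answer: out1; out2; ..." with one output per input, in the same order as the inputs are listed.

Execution, op by op:
  "rkkphcepz" -> "rkphcepz" -> "RKPHCEPZ" -> "ZPECHPKR" -> "zpechpkr" -> "zpec"
  "wiypo" -> "wiypo" -> "WIYPO" -> "OPYIW" -> "opyiw" -> "opyi"
  "wxwichnt" -> "wxwichnt" -> "WXWICHNT" -> "TNHCIWXW" -> "tnhciwxw" -> "tnhc"
  "saajeaubraa" -> "sajeaubra" -> "SAJEAUBRA" -> "ARBUAEJAS" -> "arbuaejas" -> "arbu"

"zpec"; "opyi"; "tnhc"; "arbu"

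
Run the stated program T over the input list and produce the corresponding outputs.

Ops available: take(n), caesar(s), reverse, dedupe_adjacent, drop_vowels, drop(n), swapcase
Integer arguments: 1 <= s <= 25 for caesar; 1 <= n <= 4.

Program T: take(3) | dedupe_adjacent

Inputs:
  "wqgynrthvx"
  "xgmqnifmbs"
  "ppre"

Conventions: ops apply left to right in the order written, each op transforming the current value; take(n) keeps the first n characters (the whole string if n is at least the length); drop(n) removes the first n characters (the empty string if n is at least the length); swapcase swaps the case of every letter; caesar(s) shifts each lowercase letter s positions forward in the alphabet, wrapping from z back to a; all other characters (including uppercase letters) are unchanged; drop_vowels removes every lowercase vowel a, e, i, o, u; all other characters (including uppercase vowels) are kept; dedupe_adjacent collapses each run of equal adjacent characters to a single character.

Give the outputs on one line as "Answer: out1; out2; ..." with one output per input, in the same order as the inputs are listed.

"wqg"; "xgm"; "pr"

Execution, op by op:
  "wqgynrthvx" -> "wqg" -> "wqg"
  "xgmqnifmbs" -> "xgm" -> "xgm"
  "ppre" -> "ppr" -> "pr"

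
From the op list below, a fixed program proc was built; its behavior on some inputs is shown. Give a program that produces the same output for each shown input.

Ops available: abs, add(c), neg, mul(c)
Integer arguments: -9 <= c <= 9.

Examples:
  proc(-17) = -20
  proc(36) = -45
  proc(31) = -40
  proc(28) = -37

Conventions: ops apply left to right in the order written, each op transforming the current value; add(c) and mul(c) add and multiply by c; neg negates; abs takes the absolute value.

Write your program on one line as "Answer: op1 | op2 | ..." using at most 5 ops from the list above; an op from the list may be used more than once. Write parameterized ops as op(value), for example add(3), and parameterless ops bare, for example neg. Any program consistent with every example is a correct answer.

add(3) | neg | abs | neg | add(-6)

Check, running the answer program on each example:
  -17 -> -14 -> 14 -> 14 -> -14 -> -20
  36 -> 39 -> -39 -> 39 -> -39 -> -45
  31 -> 34 -> -34 -> 34 -> -34 -> -40
  28 -> 31 -> -31 -> 31 -> -31 -> -37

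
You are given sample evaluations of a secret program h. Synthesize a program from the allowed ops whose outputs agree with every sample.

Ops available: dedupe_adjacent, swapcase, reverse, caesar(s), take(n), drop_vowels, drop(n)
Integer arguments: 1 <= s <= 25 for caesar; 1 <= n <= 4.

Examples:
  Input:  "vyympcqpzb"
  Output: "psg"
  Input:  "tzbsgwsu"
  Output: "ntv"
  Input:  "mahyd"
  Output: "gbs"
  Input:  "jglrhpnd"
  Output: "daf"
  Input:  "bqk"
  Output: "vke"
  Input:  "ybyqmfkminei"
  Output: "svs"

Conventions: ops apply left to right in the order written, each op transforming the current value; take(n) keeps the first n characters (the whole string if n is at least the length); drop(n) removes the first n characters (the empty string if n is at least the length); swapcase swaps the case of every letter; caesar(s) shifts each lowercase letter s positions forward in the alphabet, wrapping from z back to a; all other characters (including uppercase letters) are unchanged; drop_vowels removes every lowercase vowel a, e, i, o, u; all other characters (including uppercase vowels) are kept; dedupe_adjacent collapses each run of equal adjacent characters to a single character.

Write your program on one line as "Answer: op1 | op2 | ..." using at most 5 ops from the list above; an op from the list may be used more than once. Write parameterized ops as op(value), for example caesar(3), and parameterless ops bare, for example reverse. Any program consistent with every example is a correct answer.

drop_vowels | caesar(10) | caesar(10) | dedupe_adjacent | take(3)

Check, running the answer program on each example:
  "vyympcqpzb" -> "vyympcqpzb" -> "fiiwzmazjl" -> "pssgjwkjtv" -> "psgjwkjtv" -> "psg"
  "tzbsgwsu" -> "tzbsgws" -> "djlcqgc" -> "ntvmaqm" -> "ntvmaqm" -> "ntv"
  "mahyd" -> "mhyd" -> "wrin" -> "gbsx" -> "gbsx" -> "gbs"
  "jglrhpnd" -> "jglrhpnd" -> "tqvbrzxn" -> "daflbjhx" -> "daflbjhx" -> "daf"
  "bqk" -> "bqk" -> "lau" -> "vke" -> "vke" -> "vke"
  "ybyqmfkminei" -> "ybyqmfkmn" -> "iliawpuwx" -> "svskgzegh" -> "svskgzegh" -> "svs"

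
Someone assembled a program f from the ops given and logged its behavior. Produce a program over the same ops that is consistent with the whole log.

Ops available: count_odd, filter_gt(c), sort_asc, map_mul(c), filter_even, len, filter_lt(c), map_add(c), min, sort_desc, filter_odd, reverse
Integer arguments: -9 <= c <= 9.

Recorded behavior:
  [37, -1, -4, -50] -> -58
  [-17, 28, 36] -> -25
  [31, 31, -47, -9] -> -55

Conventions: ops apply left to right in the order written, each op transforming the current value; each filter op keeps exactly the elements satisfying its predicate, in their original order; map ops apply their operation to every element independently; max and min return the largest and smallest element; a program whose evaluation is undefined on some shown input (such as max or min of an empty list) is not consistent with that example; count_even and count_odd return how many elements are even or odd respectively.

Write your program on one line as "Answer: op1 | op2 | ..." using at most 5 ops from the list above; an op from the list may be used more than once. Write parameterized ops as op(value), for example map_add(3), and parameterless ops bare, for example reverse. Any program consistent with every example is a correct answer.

reverse | filter_lt(1) | reverse | map_add(-8) | min

Check, running the answer program on each example:
  [37, -1, -4, -50] -> [-50, -4, -1, 37] -> [-50, -4, -1] -> [-1, -4, -50] -> [-9, -12, -58] -> -58
  [-17, 28, 36] -> [36, 28, -17] -> [-17] -> [-17] -> [-25] -> -25
  [31, 31, -47, -9] -> [-9, -47, 31, 31] -> [-9, -47] -> [-47, -9] -> [-55, -17] -> -55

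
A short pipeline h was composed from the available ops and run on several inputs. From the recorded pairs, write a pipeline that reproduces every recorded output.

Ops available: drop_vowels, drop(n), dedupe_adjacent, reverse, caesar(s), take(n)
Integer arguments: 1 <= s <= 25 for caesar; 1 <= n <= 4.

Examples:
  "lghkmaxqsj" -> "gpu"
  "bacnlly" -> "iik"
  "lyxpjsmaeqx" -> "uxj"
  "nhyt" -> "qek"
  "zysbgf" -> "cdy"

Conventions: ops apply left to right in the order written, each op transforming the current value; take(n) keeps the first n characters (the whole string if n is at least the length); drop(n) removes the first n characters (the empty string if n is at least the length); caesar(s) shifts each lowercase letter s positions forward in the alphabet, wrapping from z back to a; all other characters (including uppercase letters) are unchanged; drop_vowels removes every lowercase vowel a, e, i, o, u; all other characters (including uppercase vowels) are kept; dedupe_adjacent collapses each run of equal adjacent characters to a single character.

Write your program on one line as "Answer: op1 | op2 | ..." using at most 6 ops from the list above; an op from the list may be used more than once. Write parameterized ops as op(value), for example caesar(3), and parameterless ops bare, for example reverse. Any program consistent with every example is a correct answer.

caesar(10) | reverse | drop_vowels | take(3) | caesar(13)

Check, running the answer program on each example:
  "lghkmaxqsj" -> "vqruwkhact" -> "tcahkwurqv" -> "tchkwrqv" -> "tch" -> "gpu"
  "bacnlly" -> "lkmxvvi" -> "ivvxmkl" -> "vvxmkl" -> "vvx" -> "iik"
  "lyxpjsmaeqx" -> "vihztcwkoah" -> "haokwctzhiv" -> "hkwctzhv" -> "hkw" -> "uxj"
  "nhyt" -> "xrid" -> "dirx" -> "drx" -> "drx" -> "qek"
  "zysbgf" -> "jiclqp" -> "pqlcij" -> "pqlcj" -> "pql" -> "cdy"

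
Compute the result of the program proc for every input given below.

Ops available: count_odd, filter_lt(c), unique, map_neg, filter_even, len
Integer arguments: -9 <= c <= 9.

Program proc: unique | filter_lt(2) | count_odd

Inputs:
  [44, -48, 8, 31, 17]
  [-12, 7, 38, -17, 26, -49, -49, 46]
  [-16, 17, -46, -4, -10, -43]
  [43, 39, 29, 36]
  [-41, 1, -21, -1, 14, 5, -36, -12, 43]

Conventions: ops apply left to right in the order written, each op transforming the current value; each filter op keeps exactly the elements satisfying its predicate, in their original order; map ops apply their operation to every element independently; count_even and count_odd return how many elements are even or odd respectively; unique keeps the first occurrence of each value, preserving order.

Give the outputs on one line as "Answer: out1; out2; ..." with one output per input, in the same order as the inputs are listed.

0; 2; 1; 0; 4

Execution, op by op:
  [44, -48, 8, 31, 17] -> [44, -48, 8, 31, 17] -> [-48] -> 0
  [-12, 7, 38, -17, 26, -49, -49, 46] -> [-12, 7, 38, -17, 26, -49, 46] -> [-12, -17, -49] -> 2
  [-16, 17, -46, -4, -10, -43] -> [-16, 17, -46, -4, -10, -43] -> [-16, -46, -4, -10, -43] -> 1
  [43, 39, 29, 36] -> [43, 39, 29, 36] -> [] -> 0
  [-41, 1, -21, -1, 14, 5, -36, -12, 43] -> [-41, 1, -21, -1, 14, 5, -36, -12, 43] -> [-41, 1, -21, -1, -36, -12] -> 4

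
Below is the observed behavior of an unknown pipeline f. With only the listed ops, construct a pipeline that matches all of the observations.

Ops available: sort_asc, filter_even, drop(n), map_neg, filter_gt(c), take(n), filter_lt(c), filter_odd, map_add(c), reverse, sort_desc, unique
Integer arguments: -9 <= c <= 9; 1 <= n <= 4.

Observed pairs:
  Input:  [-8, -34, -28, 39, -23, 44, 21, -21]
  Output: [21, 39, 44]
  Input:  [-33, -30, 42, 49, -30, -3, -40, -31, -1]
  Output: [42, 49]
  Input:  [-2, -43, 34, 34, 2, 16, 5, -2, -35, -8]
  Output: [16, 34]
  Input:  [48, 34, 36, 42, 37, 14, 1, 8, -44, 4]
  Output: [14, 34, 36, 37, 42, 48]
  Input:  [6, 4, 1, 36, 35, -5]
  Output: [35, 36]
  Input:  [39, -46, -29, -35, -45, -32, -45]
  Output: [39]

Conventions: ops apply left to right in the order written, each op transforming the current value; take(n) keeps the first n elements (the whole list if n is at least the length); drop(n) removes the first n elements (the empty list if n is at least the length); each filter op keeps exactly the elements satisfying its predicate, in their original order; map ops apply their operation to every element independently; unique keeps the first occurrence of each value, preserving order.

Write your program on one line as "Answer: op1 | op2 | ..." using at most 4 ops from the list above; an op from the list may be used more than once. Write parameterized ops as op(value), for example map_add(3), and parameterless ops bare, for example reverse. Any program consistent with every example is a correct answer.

filter_gt(8) | unique | sort_asc

Check, running the answer program on each example:
  [-8, -34, -28, 39, -23, 44, 21, -21] -> [39, 44, 21] -> [39, 44, 21] -> [21, 39, 44]
  [-33, -30, 42, 49, -30, -3, -40, -31, -1] -> [42, 49] -> [42, 49] -> [42, 49]
  [-2, -43, 34, 34, 2, 16, 5, -2, -35, -8] -> [34, 34, 16] -> [34, 16] -> [16, 34]
  [48, 34, 36, 42, 37, 14, 1, 8, -44, 4] -> [48, 34, 36, 42, 37, 14] -> [48, 34, 36, 42, 37, 14] -> [14, 34, 36, 37, 42, 48]
  [6, 4, 1, 36, 35, -5] -> [36, 35] -> [36, 35] -> [35, 36]
  [39, -46, -29, -35, -45, -32, -45] -> [39] -> [39] -> [39]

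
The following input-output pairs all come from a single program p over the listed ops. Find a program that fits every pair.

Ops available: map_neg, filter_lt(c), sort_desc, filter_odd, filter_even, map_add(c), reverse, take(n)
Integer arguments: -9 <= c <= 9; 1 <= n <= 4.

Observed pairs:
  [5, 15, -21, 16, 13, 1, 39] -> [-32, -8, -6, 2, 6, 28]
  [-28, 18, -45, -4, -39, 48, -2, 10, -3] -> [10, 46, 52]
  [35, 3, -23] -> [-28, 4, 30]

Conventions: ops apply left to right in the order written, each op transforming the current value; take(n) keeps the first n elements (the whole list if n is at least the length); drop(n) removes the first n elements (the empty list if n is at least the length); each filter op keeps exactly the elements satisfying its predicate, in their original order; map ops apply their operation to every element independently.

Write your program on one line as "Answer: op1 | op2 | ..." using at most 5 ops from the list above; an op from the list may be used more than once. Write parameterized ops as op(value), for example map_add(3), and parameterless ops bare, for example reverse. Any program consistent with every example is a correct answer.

map_add(-7) | reverse | sort_desc | filter_even | map_neg

Check, running the answer program on each example:
  [5, 15, -21, 16, 13, 1, 39] -> [-2, 8, -28, 9, 6, -6, 32] -> [32, -6, 6, 9, -28, 8, -2] -> [32, 9, 8, 6, -2, -6, -28] -> [32, 8, 6, -2, -6, -28] -> [-32, -8, -6, 2, 6, 28]
  [-28, 18, -45, -4, -39, 48, -2, 10, -3] -> [-35, 11, -52, -11, -46, 41, -9, 3, -10] -> [-10, 3, -9, 41, -46, -11, -52, 11, -35] -> [41, 11, 3, -9, -10, -11, -35, -46, -52] -> [-10, -46, -52] -> [10, 46, 52]
  [35, 3, -23] -> [28, -4, -30] -> [-30, -4, 28] -> [28, -4, -30] -> [28, -4, -30] -> [-28, 4, 30]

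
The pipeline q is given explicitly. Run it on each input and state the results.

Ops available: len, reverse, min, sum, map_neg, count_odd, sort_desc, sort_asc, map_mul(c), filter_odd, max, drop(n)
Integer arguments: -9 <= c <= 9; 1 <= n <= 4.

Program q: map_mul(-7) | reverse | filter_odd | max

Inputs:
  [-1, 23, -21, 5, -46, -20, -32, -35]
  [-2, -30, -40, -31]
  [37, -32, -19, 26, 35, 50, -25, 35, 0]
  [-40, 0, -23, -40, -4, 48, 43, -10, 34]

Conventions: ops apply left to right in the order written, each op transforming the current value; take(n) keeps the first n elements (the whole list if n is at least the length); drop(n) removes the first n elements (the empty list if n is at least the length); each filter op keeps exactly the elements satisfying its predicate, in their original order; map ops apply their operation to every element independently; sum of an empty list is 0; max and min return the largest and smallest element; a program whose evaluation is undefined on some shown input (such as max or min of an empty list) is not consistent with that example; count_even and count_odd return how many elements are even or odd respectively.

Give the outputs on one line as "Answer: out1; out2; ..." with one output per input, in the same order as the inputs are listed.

Execution, op by op:
  [-1, 23, -21, 5, -46, -20, -32, -35] -> [7, -161, 147, -35, 322, 140, 224, 245] -> [245, 224, 140, 322, -35, 147, -161, 7] -> [245, -35, 147, -161, 7] -> 245
  [-2, -30, -40, -31] -> [14, 210, 280, 217] -> [217, 280, 210, 14] -> [217] -> 217
  [37, -32, -19, 26, 35, 50, -25, 35, 0] -> [-259, 224, 133, -182, -245, -350, 175, -245, 0] -> [0, -245, 175, -350, -245, -182, 133, 224, -259] -> [-245, 175, -245, 133, -259] -> 175
  [-40, 0, -23, -40, -4, 48, 43, -10, 34] -> [280, 0, 161, 280, 28, -336, -301, 70, -238] -> [-238, 70, -301, -336, 28, 280, 161, 0, 280] -> [-301, 161] -> 161

245; 217; 175; 161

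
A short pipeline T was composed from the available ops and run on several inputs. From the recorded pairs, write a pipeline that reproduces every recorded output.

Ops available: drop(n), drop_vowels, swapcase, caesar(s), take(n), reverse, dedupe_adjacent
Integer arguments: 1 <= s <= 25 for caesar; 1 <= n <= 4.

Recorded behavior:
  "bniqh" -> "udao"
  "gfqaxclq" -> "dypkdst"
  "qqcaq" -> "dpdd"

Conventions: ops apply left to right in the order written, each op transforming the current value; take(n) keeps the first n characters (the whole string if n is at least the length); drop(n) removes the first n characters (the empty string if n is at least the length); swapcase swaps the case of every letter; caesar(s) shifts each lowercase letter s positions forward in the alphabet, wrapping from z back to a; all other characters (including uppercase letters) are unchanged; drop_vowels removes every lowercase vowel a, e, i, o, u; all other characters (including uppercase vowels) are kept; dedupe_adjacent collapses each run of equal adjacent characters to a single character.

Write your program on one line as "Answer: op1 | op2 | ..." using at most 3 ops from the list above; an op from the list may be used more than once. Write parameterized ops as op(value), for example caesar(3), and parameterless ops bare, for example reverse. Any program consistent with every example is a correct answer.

drop_vowels | reverse | caesar(13)

Check, running the answer program on each example:
  "bniqh" -> "bnqh" -> "hqnb" -> "udao"
  "gfqaxclq" -> "gfqxclq" -> "qlcxqfg" -> "dypkdst"
  "qqcaq" -> "qqcq" -> "qcqq" -> "dpdd"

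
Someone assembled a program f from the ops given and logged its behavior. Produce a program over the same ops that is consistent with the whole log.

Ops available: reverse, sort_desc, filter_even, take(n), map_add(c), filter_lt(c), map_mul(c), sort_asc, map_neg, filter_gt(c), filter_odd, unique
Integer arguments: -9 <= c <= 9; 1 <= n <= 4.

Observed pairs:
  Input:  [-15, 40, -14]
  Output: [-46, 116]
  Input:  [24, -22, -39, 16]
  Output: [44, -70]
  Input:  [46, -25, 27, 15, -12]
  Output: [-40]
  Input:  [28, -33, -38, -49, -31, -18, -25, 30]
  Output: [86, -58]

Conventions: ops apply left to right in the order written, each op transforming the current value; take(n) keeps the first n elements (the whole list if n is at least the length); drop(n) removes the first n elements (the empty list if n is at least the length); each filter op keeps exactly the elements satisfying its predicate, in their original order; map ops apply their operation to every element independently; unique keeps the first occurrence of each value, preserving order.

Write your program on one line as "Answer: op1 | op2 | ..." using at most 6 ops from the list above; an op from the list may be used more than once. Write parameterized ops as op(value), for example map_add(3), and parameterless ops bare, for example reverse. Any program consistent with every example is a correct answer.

reverse | take(3) | map_mul(3) | map_add(-7) | map_add(3) | filter_even

Check, running the answer program on each example:
  [-15, 40, -14] -> [-14, 40, -15] -> [-14, 40, -15] -> [-42, 120, -45] -> [-49, 113, -52] -> [-46, 116, -49] -> [-46, 116]
  [24, -22, -39, 16] -> [16, -39, -22, 24] -> [16, -39, -22] -> [48, -117, -66] -> [41, -124, -73] -> [44, -121, -70] -> [44, -70]
  [46, -25, 27, 15, -12] -> [-12, 15, 27, -25, 46] -> [-12, 15, 27] -> [-36, 45, 81] -> [-43, 38, 74] -> [-40, 41, 77] -> [-40]
  [28, -33, -38, -49, -31, -18, -25, 30] -> [30, -25, -18, -31, -49, -38, -33, 28] -> [30, -25, -18] -> [90, -75, -54] -> [83, -82, -61] -> [86, -79, -58] -> [86, -58]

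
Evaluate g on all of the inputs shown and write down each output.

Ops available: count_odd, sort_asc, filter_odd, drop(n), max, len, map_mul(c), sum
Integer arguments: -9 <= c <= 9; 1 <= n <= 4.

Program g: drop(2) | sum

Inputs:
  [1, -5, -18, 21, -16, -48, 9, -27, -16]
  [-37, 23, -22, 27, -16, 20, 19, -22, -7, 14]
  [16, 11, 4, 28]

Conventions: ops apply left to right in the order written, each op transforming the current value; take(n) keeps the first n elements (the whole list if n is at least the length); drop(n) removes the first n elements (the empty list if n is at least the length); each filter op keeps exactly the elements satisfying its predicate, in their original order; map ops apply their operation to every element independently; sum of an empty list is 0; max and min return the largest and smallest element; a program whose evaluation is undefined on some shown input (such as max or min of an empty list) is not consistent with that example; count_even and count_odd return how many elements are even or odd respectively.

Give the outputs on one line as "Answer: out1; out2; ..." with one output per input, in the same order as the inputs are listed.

-95; 13; 32

Execution, op by op:
  [1, -5, -18, 21, -16, -48, 9, -27, -16] -> [-18, 21, -16, -48, 9, -27, -16] -> -95
  [-37, 23, -22, 27, -16, 20, 19, -22, -7, 14] -> [-22, 27, -16, 20, 19, -22, -7, 14] -> 13
  [16, 11, 4, 28] -> [4, 28] -> 32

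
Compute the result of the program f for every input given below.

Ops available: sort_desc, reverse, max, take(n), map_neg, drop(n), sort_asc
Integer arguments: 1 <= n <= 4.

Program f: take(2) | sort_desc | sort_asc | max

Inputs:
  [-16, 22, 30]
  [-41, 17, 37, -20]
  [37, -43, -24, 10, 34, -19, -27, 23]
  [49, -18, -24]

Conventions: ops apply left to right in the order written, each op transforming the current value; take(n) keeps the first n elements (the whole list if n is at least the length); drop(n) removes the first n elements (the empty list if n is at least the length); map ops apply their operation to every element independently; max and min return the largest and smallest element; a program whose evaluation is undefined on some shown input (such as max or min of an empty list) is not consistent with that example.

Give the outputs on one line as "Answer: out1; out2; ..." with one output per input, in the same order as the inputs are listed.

Execution, op by op:
  [-16, 22, 30] -> [-16, 22] -> [22, -16] -> [-16, 22] -> 22
  [-41, 17, 37, -20] -> [-41, 17] -> [17, -41] -> [-41, 17] -> 17
  [37, -43, -24, 10, 34, -19, -27, 23] -> [37, -43] -> [37, -43] -> [-43, 37] -> 37
  [49, -18, -24] -> [49, -18] -> [49, -18] -> [-18, 49] -> 49

22; 17; 37; 49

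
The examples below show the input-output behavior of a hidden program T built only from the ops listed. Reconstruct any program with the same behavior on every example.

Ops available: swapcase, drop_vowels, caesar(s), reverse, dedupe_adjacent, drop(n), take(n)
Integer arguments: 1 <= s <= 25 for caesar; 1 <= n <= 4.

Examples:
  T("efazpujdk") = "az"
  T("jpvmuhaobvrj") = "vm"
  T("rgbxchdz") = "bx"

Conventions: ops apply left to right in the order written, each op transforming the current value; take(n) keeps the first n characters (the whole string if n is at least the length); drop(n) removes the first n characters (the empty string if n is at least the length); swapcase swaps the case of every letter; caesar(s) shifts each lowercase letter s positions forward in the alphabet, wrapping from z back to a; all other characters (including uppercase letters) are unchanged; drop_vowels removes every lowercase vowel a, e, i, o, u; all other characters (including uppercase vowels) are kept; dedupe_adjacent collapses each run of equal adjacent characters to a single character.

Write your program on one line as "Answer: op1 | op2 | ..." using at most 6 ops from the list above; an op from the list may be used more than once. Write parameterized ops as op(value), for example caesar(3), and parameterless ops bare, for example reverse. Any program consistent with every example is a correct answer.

reverse | swapcase | reverse | drop(2) | swapcase | take(2)

Check, running the answer program on each example:
  "efazpujdk" -> "kdjupzafe" -> "KDJUPZAFE" -> "EFAZPUJDK" -> "AZPUJDK" -> "azpujdk" -> "az"
  "jpvmuhaobvrj" -> "jrvboahumvpj" -> "JRVBOAHUMVPJ" -> "JPVMUHAOBVRJ" -> "VMUHAOBVRJ" -> "vmuhaobvrj" -> "vm"
  "rgbxchdz" -> "zdhcxbgr" -> "ZDHCXBGR" -> "RGBXCHDZ" -> "BXCHDZ" -> "bxchdz" -> "bx"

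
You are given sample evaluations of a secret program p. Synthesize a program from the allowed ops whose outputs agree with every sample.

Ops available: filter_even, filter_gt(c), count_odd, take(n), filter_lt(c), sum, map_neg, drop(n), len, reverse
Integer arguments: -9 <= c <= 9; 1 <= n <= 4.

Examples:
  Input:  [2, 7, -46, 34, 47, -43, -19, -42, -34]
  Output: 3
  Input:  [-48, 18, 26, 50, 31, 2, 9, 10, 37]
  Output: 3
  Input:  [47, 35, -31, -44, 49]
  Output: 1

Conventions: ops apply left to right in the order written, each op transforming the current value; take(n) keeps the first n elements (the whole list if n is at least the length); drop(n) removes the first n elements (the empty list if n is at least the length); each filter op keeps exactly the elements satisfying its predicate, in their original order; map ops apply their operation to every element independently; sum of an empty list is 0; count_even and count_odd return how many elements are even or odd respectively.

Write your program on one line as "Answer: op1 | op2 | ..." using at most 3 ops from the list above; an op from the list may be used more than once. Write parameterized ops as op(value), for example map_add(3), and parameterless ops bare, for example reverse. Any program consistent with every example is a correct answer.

map_neg | drop(3) | count_odd

Check, running the answer program on each example:
  [2, 7, -46, 34, 47, -43, -19, -42, -34] -> [-2, -7, 46, -34, -47, 43, 19, 42, 34] -> [-34, -47, 43, 19, 42, 34] -> 3
  [-48, 18, 26, 50, 31, 2, 9, 10, 37] -> [48, -18, -26, -50, -31, -2, -9, -10, -37] -> [-50, -31, -2, -9, -10, -37] -> 3
  [47, 35, -31, -44, 49] -> [-47, -35, 31, 44, -49] -> [44, -49] -> 1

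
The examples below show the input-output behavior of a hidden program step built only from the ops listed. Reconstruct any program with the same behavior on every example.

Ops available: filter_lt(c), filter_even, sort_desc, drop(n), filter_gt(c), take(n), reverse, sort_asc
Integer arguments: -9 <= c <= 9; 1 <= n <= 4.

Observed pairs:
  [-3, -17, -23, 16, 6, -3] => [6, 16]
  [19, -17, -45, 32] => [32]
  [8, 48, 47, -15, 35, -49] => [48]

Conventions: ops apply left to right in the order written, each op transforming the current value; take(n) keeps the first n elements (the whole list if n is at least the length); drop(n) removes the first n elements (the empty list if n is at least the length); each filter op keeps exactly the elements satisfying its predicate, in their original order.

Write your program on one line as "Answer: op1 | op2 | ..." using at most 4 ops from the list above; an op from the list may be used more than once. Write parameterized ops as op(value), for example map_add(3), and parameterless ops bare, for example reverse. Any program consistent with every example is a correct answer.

sort_asc | drop(3) | filter_even

Check, running the answer program on each example:
  [-3, -17, -23, 16, 6, -3] -> [-23, -17, -3, -3, 6, 16] -> [-3, 6, 16] -> [6, 16]
  [19, -17, -45, 32] -> [-45, -17, 19, 32] -> [32] -> [32]
  [8, 48, 47, -15, 35, -49] -> [-49, -15, 8, 35, 47, 48] -> [35, 47, 48] -> [48]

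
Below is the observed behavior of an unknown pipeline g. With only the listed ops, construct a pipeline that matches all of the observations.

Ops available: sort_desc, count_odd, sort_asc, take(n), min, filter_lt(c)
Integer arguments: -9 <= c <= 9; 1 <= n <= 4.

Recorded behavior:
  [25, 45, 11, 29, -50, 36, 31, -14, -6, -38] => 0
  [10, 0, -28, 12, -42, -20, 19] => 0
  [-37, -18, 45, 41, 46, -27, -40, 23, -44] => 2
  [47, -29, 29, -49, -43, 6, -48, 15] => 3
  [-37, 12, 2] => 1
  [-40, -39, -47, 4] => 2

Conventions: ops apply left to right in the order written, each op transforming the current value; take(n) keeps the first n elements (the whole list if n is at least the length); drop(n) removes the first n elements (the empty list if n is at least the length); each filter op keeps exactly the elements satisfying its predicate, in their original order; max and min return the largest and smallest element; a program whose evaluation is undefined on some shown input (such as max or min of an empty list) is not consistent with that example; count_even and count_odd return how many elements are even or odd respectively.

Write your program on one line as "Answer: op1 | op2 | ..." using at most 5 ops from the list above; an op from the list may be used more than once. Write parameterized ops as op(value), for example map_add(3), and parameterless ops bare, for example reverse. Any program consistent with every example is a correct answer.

sort_desc | sort_asc | filter_lt(6) | count_odd

Check, running the answer program on each example:
  [25, 45, 11, 29, -50, 36, 31, -14, -6, -38] -> [45, 36, 31, 29, 25, 11, -6, -14, -38, -50] -> [-50, -38, -14, -6, 11, 25, 29, 31, 36, 45] -> [-50, -38, -14, -6] -> 0
  [10, 0, -28, 12, -42, -20, 19] -> [19, 12, 10, 0, -20, -28, -42] -> [-42, -28, -20, 0, 10, 12, 19] -> [-42, -28, -20, 0] -> 0
  [-37, -18, 45, 41, 46, -27, -40, 23, -44] -> [46, 45, 41, 23, -18, -27, -37, -40, -44] -> [-44, -40, -37, -27, -18, 23, 41, 45, 46] -> [-44, -40, -37, -27, -18] -> 2
  [47, -29, 29, -49, -43, 6, -48, 15] -> [47, 29, 15, 6, -29, -43, -48, -49] -> [-49, -48, -43, -29, 6, 15, 29, 47] -> [-49, -48, -43, -29] -> 3
  [-37, 12, 2] -> [12, 2, -37] -> [-37, 2, 12] -> [-37, 2] -> 1
  [-40, -39, -47, 4] -> [4, -39, -40, -47] -> [-47, -40, -39, 4] -> [-47, -40, -39, 4] -> 2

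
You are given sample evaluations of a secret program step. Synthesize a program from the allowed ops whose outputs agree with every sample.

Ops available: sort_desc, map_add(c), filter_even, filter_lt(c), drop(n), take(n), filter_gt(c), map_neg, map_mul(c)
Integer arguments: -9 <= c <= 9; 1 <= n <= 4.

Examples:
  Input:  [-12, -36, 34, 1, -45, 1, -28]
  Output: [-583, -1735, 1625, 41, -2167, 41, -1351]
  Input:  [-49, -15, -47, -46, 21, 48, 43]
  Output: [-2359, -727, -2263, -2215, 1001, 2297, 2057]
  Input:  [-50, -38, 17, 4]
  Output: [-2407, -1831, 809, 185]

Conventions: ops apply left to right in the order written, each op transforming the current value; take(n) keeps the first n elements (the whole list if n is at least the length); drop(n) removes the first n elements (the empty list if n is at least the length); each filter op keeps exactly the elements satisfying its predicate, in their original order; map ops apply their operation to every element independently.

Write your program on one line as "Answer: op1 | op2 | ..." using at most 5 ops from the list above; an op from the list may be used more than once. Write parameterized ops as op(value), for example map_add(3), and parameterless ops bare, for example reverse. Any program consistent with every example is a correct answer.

map_mul(-6) | map_neg | map_mul(8) | map_add(-7)

Check, running the answer program on each example:
  [-12, -36, 34, 1, -45, 1, -28] -> [72, 216, -204, -6, 270, -6, 168] -> [-72, -216, 204, 6, -270, 6, -168] -> [-576, -1728, 1632, 48, -2160, 48, -1344] -> [-583, -1735, 1625, 41, -2167, 41, -1351]
  [-49, -15, -47, -46, 21, 48, 43] -> [294, 90, 282, 276, -126, -288, -258] -> [-294, -90, -282, -276, 126, 288, 258] -> [-2352, -720, -2256, -2208, 1008, 2304, 2064] -> [-2359, -727, -2263, -2215, 1001, 2297, 2057]
  [-50, -38, 17, 4] -> [300, 228, -102, -24] -> [-300, -228, 102, 24] -> [-2400, -1824, 816, 192] -> [-2407, -1831, 809, 185]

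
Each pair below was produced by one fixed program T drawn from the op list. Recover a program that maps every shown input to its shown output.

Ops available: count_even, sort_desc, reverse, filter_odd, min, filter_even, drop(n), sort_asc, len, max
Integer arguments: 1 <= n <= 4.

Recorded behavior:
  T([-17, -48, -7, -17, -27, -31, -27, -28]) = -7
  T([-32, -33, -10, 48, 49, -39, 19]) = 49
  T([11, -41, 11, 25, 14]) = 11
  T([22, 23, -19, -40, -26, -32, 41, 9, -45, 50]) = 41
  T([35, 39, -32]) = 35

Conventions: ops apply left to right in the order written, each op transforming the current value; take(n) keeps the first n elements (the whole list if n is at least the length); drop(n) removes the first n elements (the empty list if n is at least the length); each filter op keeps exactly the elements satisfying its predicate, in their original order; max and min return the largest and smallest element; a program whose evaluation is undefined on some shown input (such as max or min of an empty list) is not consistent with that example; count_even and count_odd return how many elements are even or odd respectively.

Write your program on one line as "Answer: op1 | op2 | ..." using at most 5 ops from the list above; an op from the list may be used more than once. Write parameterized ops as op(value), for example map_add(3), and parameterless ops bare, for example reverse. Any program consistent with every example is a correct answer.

reverse | drop(2) | sort_asc | max

Check, running the answer program on each example:
  [-17, -48, -7, -17, -27, -31, -27, -28] -> [-28, -27, -31, -27, -17, -7, -48, -17] -> [-31, -27, -17, -7, -48, -17] -> [-48, -31, -27, -17, -17, -7] -> -7
  [-32, -33, -10, 48, 49, -39, 19] -> [19, -39, 49, 48, -10, -33, -32] -> [49, 48, -10, -33, -32] -> [-33, -32, -10, 48, 49] -> 49
  [11, -41, 11, 25, 14] -> [14, 25, 11, -41, 11] -> [11, -41, 11] -> [-41, 11, 11] -> 11
  [22, 23, -19, -40, -26, -32, 41, 9, -45, 50] -> [50, -45, 9, 41, -32, -26, -40, -19, 23, 22] -> [9, 41, -32, -26, -40, -19, 23, 22] -> [-40, -32, -26, -19, 9, 22, 23, 41] -> 41
  [35, 39, -32] -> [-32, 39, 35] -> [35] -> [35] -> 35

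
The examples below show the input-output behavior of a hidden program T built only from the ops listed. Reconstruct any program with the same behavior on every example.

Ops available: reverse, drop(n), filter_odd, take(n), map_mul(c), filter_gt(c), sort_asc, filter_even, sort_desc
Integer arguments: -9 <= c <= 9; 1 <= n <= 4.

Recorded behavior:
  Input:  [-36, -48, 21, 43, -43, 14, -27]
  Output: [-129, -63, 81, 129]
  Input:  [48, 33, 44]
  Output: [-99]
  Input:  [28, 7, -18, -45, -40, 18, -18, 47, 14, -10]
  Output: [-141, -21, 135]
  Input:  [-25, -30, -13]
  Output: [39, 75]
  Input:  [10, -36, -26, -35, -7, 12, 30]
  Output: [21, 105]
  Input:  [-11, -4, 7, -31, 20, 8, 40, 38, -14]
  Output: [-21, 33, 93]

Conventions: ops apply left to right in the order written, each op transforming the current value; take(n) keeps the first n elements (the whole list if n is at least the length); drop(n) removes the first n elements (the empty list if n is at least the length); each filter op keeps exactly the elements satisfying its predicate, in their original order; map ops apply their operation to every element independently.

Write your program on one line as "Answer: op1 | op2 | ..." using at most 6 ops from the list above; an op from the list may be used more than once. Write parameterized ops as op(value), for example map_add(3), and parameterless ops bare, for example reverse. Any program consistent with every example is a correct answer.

filter_odd | map_mul(-1) | sort_desc | sort_asc | map_mul(3)

Check, running the answer program on each example:
  [-36, -48, 21, 43, -43, 14, -27] -> [21, 43, -43, -27] -> [-21, -43, 43, 27] -> [43, 27, -21, -43] -> [-43, -21, 27, 43] -> [-129, -63, 81, 129]
  [48, 33, 44] -> [33] -> [-33] -> [-33] -> [-33] -> [-99]
  [28, 7, -18, -45, -40, 18, -18, 47, 14, -10] -> [7, -45, 47] -> [-7, 45, -47] -> [45, -7, -47] -> [-47, -7, 45] -> [-141, -21, 135]
  [-25, -30, -13] -> [-25, -13] -> [25, 13] -> [25, 13] -> [13, 25] -> [39, 75]
  [10, -36, -26, -35, -7, 12, 30] -> [-35, -7] -> [35, 7] -> [35, 7] -> [7, 35] -> [21, 105]
  [-11, -4, 7, -31, 20, 8, 40, 38, -14] -> [-11, 7, -31] -> [11, -7, 31] -> [31, 11, -7] -> [-7, 11, 31] -> [-21, 33, 93]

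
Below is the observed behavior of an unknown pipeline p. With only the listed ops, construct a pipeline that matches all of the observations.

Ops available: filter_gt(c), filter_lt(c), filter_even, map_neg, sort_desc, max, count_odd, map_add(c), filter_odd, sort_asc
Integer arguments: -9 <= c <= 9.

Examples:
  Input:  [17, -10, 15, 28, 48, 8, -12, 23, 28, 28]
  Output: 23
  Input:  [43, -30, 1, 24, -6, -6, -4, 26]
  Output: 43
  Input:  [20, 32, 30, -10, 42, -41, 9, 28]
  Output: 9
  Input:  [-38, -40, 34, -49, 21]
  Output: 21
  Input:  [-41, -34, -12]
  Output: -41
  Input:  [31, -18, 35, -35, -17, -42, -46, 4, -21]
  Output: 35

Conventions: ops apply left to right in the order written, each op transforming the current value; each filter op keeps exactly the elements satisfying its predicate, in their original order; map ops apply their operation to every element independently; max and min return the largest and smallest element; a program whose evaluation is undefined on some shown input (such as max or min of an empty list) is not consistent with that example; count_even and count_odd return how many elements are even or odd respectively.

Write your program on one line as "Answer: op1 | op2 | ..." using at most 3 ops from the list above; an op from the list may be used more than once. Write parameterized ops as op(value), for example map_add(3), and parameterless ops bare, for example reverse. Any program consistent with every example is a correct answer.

filter_odd | max

Check, running the answer program on each example:
  [17, -10, 15, 28, 48, 8, -12, 23, 28, 28] -> [17, 15, 23] -> 23
  [43, -30, 1, 24, -6, -6, -4, 26] -> [43, 1] -> 43
  [20, 32, 30, -10, 42, -41, 9, 28] -> [-41, 9] -> 9
  [-38, -40, 34, -49, 21] -> [-49, 21] -> 21
  [-41, -34, -12] -> [-41] -> -41
  [31, -18, 35, -35, -17, -42, -46, 4, -21] -> [31, 35, -35, -17, -21] -> 35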